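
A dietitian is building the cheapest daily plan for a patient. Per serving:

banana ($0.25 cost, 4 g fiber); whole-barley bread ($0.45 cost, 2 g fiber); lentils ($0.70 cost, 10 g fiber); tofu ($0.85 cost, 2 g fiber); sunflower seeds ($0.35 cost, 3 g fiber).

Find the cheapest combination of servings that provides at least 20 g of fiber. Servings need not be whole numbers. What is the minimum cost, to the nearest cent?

Cost per g of fiber: banana $0.0625, lentils $0.0700, sunflower seeds $0.1167, whole-barley bread $0.2250, tofu $0.4250.
With no serving limits, use only banana: 20 g / 4 g = 5 servings × $0.25 = $1.25.

$1.25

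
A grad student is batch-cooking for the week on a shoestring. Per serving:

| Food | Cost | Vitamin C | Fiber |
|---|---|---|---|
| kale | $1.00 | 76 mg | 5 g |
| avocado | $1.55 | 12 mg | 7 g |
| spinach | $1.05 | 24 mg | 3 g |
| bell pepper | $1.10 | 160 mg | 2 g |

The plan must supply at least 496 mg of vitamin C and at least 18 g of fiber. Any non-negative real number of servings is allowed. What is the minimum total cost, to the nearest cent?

Two binding constraints pin down two serving amounts, so the optimal mix uses at most two foods. The candidates are each food alone (scaled to the tighter of vitamin C/fiber) and each pair with both constraints tight.
kale only: max(496/76, 18/5) = 6.526 servings → $6.53.
avocado only: max(496/12, 18/7) = 41.33 servings → $64.07.
spinach only: max(496/24, 18/3) = 20.67 servings → $21.70.
bell pepper only: max(496/160, 18/2) = 9 servings → $9.90.
kale + avocado: intersection lies outside the first quadrant.
kale + spinach: the both-tight solution has a negative serving — not a feasible corner.
kale + bell pepper with both tight: 2.914 servings and 1.716 servings → $4.80.
avocado + spinach: the both-tight solution has a negative serving — not a feasible corner.
avocado + bell pepper with both tight: 1.723 servings and 2.971 servings → $5.94.
spinach + bell pepper with both tight: 4.37 servings and 2.444 servings → $7.28.
So the least-cost plan costs $4.80.

$4.80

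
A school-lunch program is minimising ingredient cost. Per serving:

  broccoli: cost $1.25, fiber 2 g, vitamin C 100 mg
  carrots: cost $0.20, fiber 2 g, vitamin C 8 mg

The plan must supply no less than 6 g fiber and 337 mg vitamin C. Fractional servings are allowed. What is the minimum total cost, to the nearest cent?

$4.21

This is a tiny linear program; its minimum lies at a vertex of the feasible set. List the vertices and price them.
broccoli only: max(6/2, 337/100) = 3.37 servings → $4.21.
carrots only: max(6/2, 337/8) = 42.12 servings → $8.43.
broccoli + carrots with both targets exact would need a negative amount; discard.
Cheapest feasible corner: $4.21.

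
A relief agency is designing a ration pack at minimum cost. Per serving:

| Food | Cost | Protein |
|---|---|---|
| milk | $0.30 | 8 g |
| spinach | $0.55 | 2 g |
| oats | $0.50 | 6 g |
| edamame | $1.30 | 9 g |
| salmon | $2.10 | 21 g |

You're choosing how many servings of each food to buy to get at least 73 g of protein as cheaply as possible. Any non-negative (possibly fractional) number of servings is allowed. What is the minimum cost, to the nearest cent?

$2.74

Cost per g of protein: milk $0.0375, oats $0.0833, salmon $0.1000, edamame $0.1444, spinach $0.2750.
With no serving limits, use only milk: 73 g / 8 g = 9.125 servings × $0.30 = $2.74.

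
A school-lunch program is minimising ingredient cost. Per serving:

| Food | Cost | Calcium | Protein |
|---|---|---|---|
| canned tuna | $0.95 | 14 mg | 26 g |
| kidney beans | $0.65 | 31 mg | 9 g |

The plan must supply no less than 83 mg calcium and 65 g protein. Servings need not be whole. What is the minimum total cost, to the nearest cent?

With two linear requirements the optimum uses one or two foods; enumerate the corners.
canned tuna only: max(83/14, 65/26) = 5.929 servings → $5.63.
kidney beans only: max(83/31, 65/9) = 7.222 servings → $4.69.
canned tuna + kidney beans with both tight: 1.865 servings and 1.835 servings → $2.96.
Cheapest feasible corner: $2.96.

$2.96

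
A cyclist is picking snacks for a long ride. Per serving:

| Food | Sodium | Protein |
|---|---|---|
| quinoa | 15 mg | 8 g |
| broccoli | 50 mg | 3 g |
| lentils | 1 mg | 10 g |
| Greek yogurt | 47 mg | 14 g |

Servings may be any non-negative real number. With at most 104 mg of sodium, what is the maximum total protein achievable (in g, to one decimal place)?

1040.0 g

Protein per mg sodium: lentils 10, quinoa 0.5333, Greek yogurt 0.2979, broccoli 0.06.
With no serving limits, spend the whole sodium allowance on lentils: 104 mg / 1 mg × 10 g = 1040.0 g.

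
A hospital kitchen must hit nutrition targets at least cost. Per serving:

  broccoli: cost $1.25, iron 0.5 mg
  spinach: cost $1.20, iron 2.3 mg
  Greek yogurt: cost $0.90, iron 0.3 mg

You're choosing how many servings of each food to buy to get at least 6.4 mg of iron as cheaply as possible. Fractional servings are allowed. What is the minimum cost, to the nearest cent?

Cost per mg of iron: spinach $0.5217, broccoli $2.5000, Greek yogurt $3.0000.
With no serving limits, use only spinach: 6.4 mg / 2.3 mg = 2.783 servings × $1.20 = $3.34.

$3.34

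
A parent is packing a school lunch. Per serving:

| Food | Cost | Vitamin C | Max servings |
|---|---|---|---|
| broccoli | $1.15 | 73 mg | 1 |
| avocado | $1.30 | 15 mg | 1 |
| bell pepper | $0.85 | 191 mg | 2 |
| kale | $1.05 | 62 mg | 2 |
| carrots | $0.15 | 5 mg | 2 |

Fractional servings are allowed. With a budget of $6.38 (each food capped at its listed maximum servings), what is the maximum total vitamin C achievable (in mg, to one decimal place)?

Vitamin C per dollar: bell pepper 224.7, broccoli 63.48, kale 59.05, carrots 33.33, avocado 11.54.
Take 2 servings of bell pepper: spends $1.70, +382.0 mg vitamin C (running total 382.0 mg).
Take 1 serving of broccoli: spends $1.15, +73.0 mg vitamin C (running total 455.0 mg).
Take 2 servings of kale: spends $2.10, +124.0 mg vitamin C (running total 579.0 mg).
Take 2 servings of carrots: spends $0.30, +10.0 mg vitamin C (running total 589.0 mg).
Take 0.8692 servings of avocado: spends $1.13, +13.0 mg vitamin C (running total 602.0 mg).
Greedy by best ratio exhausts the cost allowance optimally: 602.0 mg.

602.0 mg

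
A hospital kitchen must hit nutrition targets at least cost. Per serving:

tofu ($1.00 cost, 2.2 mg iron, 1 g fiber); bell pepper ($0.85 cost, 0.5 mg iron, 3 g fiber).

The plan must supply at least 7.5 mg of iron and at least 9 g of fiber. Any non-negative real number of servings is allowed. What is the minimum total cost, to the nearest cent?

$4.66

With two linear requirements the optimum uses one or two foods; enumerate the corners.
tofu only: max(7.5/2.2, 9/1) = 9 servings → $9.00.
bell pepper only: max(7.5/0.5, 9/3) = 15 servings → $12.75.
tofu + bell pepper with both tight: 2.951 servings and 2.016 servings → $4.66.
So the least-cost plan costs $4.66.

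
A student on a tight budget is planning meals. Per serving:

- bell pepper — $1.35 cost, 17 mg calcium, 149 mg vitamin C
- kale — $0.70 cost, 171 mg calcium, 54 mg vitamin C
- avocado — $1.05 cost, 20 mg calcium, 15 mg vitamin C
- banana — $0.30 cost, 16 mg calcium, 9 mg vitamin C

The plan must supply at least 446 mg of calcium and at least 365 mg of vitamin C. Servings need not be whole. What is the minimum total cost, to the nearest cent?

$3.82

Compare the cost at each extreme point of the feasible region.
bell pepper only: max(446/17, 365/149) = 26.24 servings → $35.42.
kale only: max(446/171, 365/54) = 6.759 servings → $4.73.
avocado only: max(446/20, 365/15) = 24.33 servings → $25.55.
banana only: max(446/16, 365/9) = 40.56 servings → $12.17.
bell pepper + kale with both tight: 1.561 servings and 2.453 servings → $3.82.
bell pepper + avocado with both tight: 0.2239 servings and 22.11 servings → $23.52.
bell pepper + banana with both tight: 0.8185 servings and 27.01 servings → $9.21.
kale + avocado with both targets exact would need a negative amount; discard.
kale + banana: the both-tight solution has a negative serving — not a feasible corner.
avocado + banana with both targets exact would need a negative amount; discard.
Cheapest feasible corner: $3.82.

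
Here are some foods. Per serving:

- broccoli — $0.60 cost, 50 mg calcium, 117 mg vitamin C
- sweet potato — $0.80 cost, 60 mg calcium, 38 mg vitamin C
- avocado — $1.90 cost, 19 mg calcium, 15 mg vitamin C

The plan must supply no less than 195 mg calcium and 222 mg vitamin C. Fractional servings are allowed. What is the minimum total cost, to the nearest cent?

broccoli only: max(195/50, 222/117) = 3.9 servings → $2.34.
sweet potato only: max(195/60, 222/38) = 5.842 servings → $4.67.
avocado only: max(195/19, 222/15) = 14.8 servings → $28.12.
broccoli + sweet potato with both tight: 1.154 servings and 2.288 servings → $2.52.
broccoli + avocado with both tight: 0.8778 servings and 7.953 servings → $15.64.
sweet potato + avocado with both targets exact would need a negative amount; discard.
So the least-cost plan costs $2.34.

$2.34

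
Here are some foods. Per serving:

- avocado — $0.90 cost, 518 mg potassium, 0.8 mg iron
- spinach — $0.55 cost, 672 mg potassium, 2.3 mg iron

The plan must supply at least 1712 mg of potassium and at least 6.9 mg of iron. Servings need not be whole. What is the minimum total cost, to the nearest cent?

$1.65

For a min-cost LP with two ≥-constraints, a basic feasible solution has at most two positive variables.
avocado only: max(1712/518, 6.9/0.8) = 8.625 servings → $7.76.
spinach only: max(1712/672, 6.9/2.3) = 3 servings → $1.65.
avocado + spinach: the both-tight solution has a negative serving — not a feasible corner.
The minimum over all feasible corners is $1.65.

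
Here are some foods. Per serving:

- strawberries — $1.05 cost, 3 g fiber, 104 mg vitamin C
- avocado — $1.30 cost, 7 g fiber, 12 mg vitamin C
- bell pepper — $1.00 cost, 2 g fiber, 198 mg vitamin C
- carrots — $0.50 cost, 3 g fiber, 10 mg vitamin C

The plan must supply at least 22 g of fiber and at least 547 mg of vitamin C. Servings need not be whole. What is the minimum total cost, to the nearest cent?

Check every corner: each single food scaled to meet both minima, and each pair solved so both constraints bind.
strawberries only: max(22/3, 547/104) = 7.333 servings → $7.70.
avocado only: max(22/7, 547/12) = 45.58 servings → $59.26.
bell pepper only: max(22/2, 547/198) = 11 servings → $11.00.
carrots only: max(22/3, 547/10) = 54.7 servings → $27.35.
strawberries + avocado with both tight: 5.152 servings and 0.935 servings → $6.62.
strawberries + bell pepper with both targets exact would need a negative amount; discard.
strawberries + carrots with both tight: 5.039 servings and 2.294 servings → $6.44.
avocado + bell pepper with both tight: 2.395 servings and 2.617 servings → $5.73.
avocado + carrots: intersection lies outside the first quadrant.
bell pepper + carrots with both tight: 2.476 servings and 5.683 servings → $5.32.
Cheapest feasible corner: $5.32.

$5.32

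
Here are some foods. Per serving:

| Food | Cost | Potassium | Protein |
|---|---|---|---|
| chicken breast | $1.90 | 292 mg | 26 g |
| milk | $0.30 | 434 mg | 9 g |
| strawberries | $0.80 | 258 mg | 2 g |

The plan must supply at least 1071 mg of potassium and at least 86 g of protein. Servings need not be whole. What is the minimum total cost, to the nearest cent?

An LP optimum is at a vertex; with two nutrient constraints at most two foods are used. Check each candidate.
chicken breast only: max(1071/292, 86/26) = 3.668 servings → $6.97.
milk only: max(1071/434, 86/9) = 9.556 servings → $2.87.
strawberries only: max(1071/258, 86/2) = 43 servings → $34.40.
chicken breast + milk with both tight: 3.198 servings and 0.3159 servings → $6.17.
chicken breast + strawberries with both tight: 3.273 servings and 0.4464 servings → $6.58.
milk + strawberries with both targets exact would need a negative amount; discard.
So the least-cost plan costs $2.87.

$2.87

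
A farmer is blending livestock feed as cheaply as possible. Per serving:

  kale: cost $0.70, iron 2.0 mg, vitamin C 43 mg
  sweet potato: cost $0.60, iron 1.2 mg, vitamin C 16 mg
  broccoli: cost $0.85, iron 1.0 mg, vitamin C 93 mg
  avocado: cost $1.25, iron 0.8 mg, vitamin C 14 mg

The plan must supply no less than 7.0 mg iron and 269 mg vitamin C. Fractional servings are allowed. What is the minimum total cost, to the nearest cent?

With two linear requirements the optimum uses one or two foods; enumerate the corners.
kale only: max(7.0/2.0, 269/43) = 6.256 servings → $4.38.
sweet potato only: max(7.0/1.2, 269/16) = 16.81 servings → $10.09.
broccoli only: max(7.0/1.0, 269/93) = 7 servings → $5.95.
avocado only: max(7.0/0.8, 269/14) = 19.21 servings → $24.02.
kale + sweet potato: intersection lies outside the first quadrant.
kale + broccoli with both tight: 2.671 servings and 1.657 servings → $3.28.
kale + avocado: the both-tight solution has a negative serving — not a feasible corner.
sweet potato + broccoli with both tight: 3.996 servings and 2.205 servings → $4.27.
sweet potato + avocado with both targets exact would need a negative amount; discard.
broccoli + avocado with both tight: 1.94 servings and 6.325 servings → $9.55.
So the least-cost plan costs $3.28.

$3.28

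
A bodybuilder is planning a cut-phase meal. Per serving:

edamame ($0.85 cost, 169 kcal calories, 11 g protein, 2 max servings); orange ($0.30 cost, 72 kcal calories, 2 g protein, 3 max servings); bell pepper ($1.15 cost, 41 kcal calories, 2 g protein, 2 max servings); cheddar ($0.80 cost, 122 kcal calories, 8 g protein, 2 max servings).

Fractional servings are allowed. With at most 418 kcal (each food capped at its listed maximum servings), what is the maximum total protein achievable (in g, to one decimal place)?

27.3 g

Protein per kcal: cheddar 0.06557, edamame 0.06509, bell pepper 0.04878, orange 0.02778.
Take 2 servings of cheddar: uses 244 kcal, +16.0 g protein (running total 16.0 g).
Take 1.03 servings of edamame: uses 174 kcal, +11.3 g protein (running total 27.3 g).
Greedy by best ratio exhausts the calories allowance optimally: 27.3 g.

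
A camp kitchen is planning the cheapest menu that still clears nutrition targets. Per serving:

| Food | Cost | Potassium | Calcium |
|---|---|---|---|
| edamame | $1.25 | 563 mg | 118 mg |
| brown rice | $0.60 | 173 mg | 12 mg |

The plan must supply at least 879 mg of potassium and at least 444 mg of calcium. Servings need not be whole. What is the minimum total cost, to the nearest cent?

$4.70

Minimising a linear cost over {potassium ≥ 879, calcium ≥ 444, servings ≥ 0} — the optimum is at a vertex, using one or two foods.
edamame only: max(879/563, 444/118) = 3.763 servings → $4.70.
brown rice only: max(879/173, 444/12) = 37 servings → $22.20.
edamame + brown rice with both targets exact would need a negative amount; discard.
So the least-cost plan costs $4.70.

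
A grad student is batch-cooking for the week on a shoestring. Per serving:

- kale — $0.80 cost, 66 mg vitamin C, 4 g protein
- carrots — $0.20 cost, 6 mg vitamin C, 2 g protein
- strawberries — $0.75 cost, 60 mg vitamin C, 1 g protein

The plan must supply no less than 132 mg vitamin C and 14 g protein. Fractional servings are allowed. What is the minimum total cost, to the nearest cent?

$2.07

An LP optimum is at a vertex; with two nutrient constraints at most two foods are used. Check each candidate.
kale only: max(132/66, 14/4) = 3.5 servings → $2.80.
carrots only: max(132/6, 14/2) = 22 servings → $4.40.
strawberries only: max(132/60, 14/1) = 14 servings → $10.50.
kale + carrots with both tight: 1.667 servings and 3.667 servings → $2.07.
kale + strawberries: the both-tight solution has a negative serving — not a feasible corner.
carrots + strawberries with both tight: 6.211 servings and 1.579 servings → $2.43.
Cheapest feasible corner: $2.07.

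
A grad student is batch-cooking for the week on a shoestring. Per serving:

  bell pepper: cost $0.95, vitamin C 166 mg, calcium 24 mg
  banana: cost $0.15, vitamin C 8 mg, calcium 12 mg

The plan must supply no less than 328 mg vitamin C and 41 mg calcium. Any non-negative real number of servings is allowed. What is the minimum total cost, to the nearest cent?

For a min-cost LP with two ≥-constraints, a basic feasible solution has at most two positive variables.
bell pepper only: max(328/166, 41/24) = 1.976 servings → $1.88.
banana only: max(328/8, 41/12) = 41 servings → $6.15.
bell pepper + banana with both targets exact would need a negative amount; discard.
So the least-cost plan costs $1.88.

$1.88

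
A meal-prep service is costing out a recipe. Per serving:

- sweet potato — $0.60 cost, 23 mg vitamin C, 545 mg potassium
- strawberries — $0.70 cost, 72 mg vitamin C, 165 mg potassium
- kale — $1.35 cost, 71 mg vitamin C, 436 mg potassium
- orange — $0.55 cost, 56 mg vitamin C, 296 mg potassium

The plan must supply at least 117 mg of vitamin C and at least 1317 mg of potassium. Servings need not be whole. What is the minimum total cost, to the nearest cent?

$1.77

Minimising a linear cost over {vitamin C ≥ 117, potassium ≥ 1317, servings ≥ 0} — the optimum is at a vertex, using one or two foods.
sweet potato only: max(117/23, 1317/545) = 5.087 servings → $3.05.
strawberries only: max(117/72, 1317/165) = 7.982 servings → $5.59.
kale only: max(117/71, 1317/436) = 3.021 servings → $4.08.
orange only: max(117/56, 1317/296) = 4.449 servings → $2.45.
sweet potato + strawberries with both tight: 2.131 servings and 0.9444 servings → $1.94.
sweet potato + kale with both tight: 1.482 servings and 1.168 servings → $2.47.
sweet potato + orange with both tight: 1.65 servings and 1.412 servings → $1.77.
strawberries + kale: intersection lies outside the first quadrant.
strawberries + orange with both targets exact would need a negative amount; discard.
kale + orange: intersection lies outside the first quadrant.
So the least-cost plan costs $1.77.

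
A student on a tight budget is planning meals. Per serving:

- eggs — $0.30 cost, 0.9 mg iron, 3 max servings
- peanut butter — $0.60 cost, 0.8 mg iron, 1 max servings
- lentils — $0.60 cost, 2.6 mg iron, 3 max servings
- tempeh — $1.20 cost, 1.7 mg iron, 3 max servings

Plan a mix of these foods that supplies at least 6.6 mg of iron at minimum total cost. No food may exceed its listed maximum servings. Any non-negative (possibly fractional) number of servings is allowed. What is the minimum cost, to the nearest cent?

$1.52

Cost per mg of iron: lentils $0.2308, eggs $0.3333, tempeh $0.7059, peanut butter $0.7500.
Take 2.538 servings of lentils: +6.6 mg iron for $1.52 (total $1.52, still need 0.0 mg).
Greedy by cheapest-per-mg is optimal for a single linear constraint, so the minimum cost is $1.52.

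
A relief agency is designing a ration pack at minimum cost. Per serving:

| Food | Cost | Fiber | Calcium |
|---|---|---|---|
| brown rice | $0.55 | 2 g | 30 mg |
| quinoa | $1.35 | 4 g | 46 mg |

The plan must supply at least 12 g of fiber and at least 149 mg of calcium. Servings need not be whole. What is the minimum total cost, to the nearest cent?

An LP optimum is at a vertex; with two nutrient constraints at most two foods are used. Check each candidate.
brown rice only: max(12/2, 149/30) = 6 servings → $3.30.
quinoa only: max(12/4, 149/46) = 3.239 servings → $4.37.
brown rice + quinoa with both tight: 1.571 servings and 2.214 servings → $3.85.
Cheapest feasible corner: $3.30.

$3.30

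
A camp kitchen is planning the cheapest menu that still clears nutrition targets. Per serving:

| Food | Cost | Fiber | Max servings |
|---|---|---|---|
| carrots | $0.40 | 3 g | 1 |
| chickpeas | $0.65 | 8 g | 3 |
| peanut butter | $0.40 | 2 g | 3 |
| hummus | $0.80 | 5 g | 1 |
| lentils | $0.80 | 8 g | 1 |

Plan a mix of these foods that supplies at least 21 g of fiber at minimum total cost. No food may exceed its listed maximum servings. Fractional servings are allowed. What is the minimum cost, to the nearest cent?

$1.71

Cost per g of fiber: chickpeas $0.0813, lentils $0.1000, carrots $0.1333, hummus $0.1600, peanut butter $0.2000.
Take 2.625 servings of chickpeas: +21.0 g fiber for $1.71 (total $1.71, still need 0.0 g).
Greedy by cheapest-per-g is optimal for a single linear constraint, so the minimum cost is $1.71.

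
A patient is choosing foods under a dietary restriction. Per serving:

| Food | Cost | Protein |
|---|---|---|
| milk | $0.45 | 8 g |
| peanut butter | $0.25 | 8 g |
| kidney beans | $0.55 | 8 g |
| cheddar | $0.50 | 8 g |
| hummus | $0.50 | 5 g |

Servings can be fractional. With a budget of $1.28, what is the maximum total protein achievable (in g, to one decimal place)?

Protein per dollar: peanut butter 32, milk 17.78, cheddar 16, kidney beans 14.55, hummus 10.
With no serving limits, spend the whole cost allowance on peanut butter: $1.28 / $0.25 × 8 g = 41.0 g.

41.0 g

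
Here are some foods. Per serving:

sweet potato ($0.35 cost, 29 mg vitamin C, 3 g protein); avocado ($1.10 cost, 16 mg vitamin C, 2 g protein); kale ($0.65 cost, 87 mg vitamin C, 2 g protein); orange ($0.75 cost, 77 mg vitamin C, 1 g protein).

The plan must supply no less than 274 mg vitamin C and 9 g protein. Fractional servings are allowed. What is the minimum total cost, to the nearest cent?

$2.20

Compare the cost at each extreme point of the feasible region.
sweet potato only: max(274/29, 9/3) = 9.448 servings → $3.31.
avocado only: max(274/16, 9/2) = 17.12 servings → $18.84.
kale only: max(274/87, 9/2) = 4.5 servings → $2.92.
orange only: max(274/77, 9/1) = 9 servings → $6.75.
sweet potato + avocado: intersection lies outside the first quadrant.
sweet potato + kale with both tight: 1.158 servings and 2.764 servings → $2.20.
sweet potato + orange with both tight: 2.074 servings and 2.777 servings → $2.81.
avocado + kale with both tight: 1.655 servings and 2.845 servings → $3.67.
avocado + orange with both tight: 3.036 servings and 2.928 servings → $5.54.
kale + orange with both targets exact would need a negative amount; discard.
Cheapest feasible corner: $2.20.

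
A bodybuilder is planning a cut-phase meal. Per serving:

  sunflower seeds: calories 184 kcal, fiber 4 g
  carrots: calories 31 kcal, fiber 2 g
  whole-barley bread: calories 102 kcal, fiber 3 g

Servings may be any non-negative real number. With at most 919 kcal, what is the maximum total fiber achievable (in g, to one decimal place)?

Fiber per kcal: carrots 0.06452, whole-barley bread 0.02941, sunflower seeds 0.02174.
With no serving limits, spend the whole calories allowance on carrots: 919 kcal / 31 kcal × 2 g = 59.3 g.

59.3 g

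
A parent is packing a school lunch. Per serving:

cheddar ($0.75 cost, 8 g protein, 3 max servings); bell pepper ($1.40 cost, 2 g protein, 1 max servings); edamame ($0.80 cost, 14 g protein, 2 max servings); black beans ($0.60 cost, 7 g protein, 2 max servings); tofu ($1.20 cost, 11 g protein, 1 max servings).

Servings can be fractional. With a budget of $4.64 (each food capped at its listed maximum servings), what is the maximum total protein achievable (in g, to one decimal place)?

61.6 g

Protein per dollar: edamame 17.5, black beans 11.67, cheddar 10.67, tofu 9.167, bell pepper 1.429.
Take 2 servings of edamame: spends $1.60, +28.0 g protein (running total 28.0 g).
Take 2 servings of black beans: spends $1.20, +14.0 g protein (running total 42.0 g).
Take 2.453 servings of cheddar: spends $1.84, +19.6 g protein (running total 61.6 g).
Greedy by best ratio exhausts the cost allowance optimally: 61.6 g.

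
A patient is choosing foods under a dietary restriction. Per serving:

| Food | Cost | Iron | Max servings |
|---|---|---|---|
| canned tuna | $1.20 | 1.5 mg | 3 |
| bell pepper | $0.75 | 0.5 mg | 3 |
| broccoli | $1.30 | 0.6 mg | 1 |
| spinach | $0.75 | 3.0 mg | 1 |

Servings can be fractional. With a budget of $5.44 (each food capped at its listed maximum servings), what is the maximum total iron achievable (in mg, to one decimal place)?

8.2 mg

Iron per dollar: spinach 4, canned tuna 1.25, bell pepper 0.6667, broccoli 0.4615.
Take 1 serving of spinach: spends $0.75, +3.0 mg iron (running total 3.0 mg).
Take 3 servings of canned tuna: spends $3.60, +4.5 mg iron (running total 7.5 mg).
Take 1.453 servings of bell pepper: spends $1.09, +0.7 mg iron (running total 8.2 mg).
Filling greedily by iron-per-dollar is optimal for one linear limit, giving 8.2 mg.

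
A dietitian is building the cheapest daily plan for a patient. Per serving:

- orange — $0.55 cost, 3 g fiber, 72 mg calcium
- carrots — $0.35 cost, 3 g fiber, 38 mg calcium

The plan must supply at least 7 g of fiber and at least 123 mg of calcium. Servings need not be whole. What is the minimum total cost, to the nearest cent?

$1.02

Check every corner: each single food scaled to meet both minima, and each pair solved so both constraints bind.
orange only: max(7/3, 123/72) = 2.333 servings → $1.28.
carrots only: max(7/3, 123/38) = 3.237 servings → $1.13.
orange + carrots with both tight: 1.01 servings and 1.324 servings → $1.02.
The minimum over all feasible corners is $1.02.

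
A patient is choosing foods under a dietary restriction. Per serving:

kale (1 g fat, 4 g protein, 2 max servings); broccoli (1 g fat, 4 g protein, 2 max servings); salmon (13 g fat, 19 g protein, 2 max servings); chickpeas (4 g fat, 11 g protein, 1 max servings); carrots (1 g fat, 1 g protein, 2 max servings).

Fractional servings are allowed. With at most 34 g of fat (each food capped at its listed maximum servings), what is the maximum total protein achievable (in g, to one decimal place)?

Protein per g fat: kale 4, broccoli 4, chickpeas 2.75, salmon 1.462, carrots 1.
Take 2 servings of kale: uses 2 g fat, +8.0 g protein (running total 8.0 g).
Take 2 servings of broccoli: uses 2 g fat, +8.0 g protein (running total 16.0 g).
Take 1 serving of chickpeas: uses 4 g fat, +11.0 g protein (running total 27.0 g).
Take 2 servings of salmon: uses 26 g fat, +38.0 g protein (running total 65.0 g).
Greedy by best ratio exhausts the fat allowance optimally: 65.0 g.

65.0 g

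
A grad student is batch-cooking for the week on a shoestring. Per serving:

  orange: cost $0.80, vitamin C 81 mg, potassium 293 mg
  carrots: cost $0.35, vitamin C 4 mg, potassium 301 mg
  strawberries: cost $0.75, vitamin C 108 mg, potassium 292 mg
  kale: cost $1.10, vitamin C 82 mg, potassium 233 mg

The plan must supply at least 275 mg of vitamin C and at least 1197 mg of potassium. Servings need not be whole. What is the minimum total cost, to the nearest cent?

Two binding constraints pin down two serving amounts, so the optimal mix uses at most two foods. The candidates are each food alone (scaled to the tighter of vitamin C/potassium) and each pair with both constraints tight.
orange only: max(275/81, 1197/293) = 4.085 servings → $3.27.
carrots only: max(275/4, 1197/301) = 68.75 servings → $24.06.
strawberries only: max(275/108, 1197/292) = 4.099 servings → $3.07.
kale only: max(275/82, 1197/233) = 5.137 servings → $5.65.
orange + carrots with both tight: 3.36 servings and 0.7058 servings → $2.94.
orange + strawberries: intersection lies outside the first quadrant.
orange + kale: the both-tight solution has a negative serving — not a feasible corner.
carrots + strawberries with both tight: 1.563 servings and 2.488 servings → $2.41.
carrots + kale with both tight: 1.435 servings and 3.284 servings → $4.11.
strawberries + kale with both targets exact would need a negative amount; discard.
Cheapest feasible corner: $2.41.

$2.41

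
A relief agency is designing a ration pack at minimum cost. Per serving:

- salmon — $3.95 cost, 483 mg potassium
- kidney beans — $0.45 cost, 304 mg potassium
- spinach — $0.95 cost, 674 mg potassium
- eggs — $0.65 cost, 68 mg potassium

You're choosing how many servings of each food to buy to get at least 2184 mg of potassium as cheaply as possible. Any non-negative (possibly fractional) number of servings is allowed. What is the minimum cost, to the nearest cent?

Cost per mg of potassium: spinach $0.0014, kidney beans $0.0015, salmon $0.0082, eggs $0.0096.
With no serving limits, use only spinach: 2184 mg / 674 mg = 3.24 servings × $0.95 = $3.08.

$3.08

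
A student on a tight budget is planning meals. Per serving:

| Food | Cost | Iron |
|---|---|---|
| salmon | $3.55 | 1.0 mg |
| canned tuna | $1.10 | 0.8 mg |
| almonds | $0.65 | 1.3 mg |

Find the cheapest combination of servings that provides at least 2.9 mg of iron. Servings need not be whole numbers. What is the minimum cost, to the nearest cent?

$1.45

Cost per mg of iron: almonds $0.5000, canned tuna $1.3750, salmon $3.5500.
With no serving limits, use only almonds: 2.9 mg / 1.3 mg = 2.231 servings × $0.65 = $1.45.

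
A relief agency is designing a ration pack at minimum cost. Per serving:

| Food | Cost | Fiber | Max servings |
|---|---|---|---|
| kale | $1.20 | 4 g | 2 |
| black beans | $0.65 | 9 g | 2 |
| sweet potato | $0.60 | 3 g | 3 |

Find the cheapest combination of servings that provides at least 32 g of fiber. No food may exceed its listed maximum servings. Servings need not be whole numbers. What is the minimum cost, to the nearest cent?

$4.60

Cost per g of fiber: black beans $0.0722, sweet potato $0.2000, kale $0.3000.
Take 2 servings of black beans: +18.0 g fiber for $1.30 (total $1.30, still need 14.0 g).
Take 3 servings of sweet potato: +9.0 g fiber for $1.80 (total $3.10, still need 5.0 g).
Take 1.25 servings of kale: +5.0 g fiber for $1.50 (total $4.60, still need 0.0 g).
Filling from the cheapest source first is optimal under one linear minimum: $4.60.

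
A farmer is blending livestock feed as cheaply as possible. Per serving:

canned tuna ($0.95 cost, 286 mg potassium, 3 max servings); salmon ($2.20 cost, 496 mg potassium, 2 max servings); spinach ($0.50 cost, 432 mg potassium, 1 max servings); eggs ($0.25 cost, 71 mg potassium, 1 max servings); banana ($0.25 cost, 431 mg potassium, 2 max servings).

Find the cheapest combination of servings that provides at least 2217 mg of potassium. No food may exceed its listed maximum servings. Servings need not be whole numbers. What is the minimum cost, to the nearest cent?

Cost per mg of potassium: banana $0.0006, spinach $0.0012, canned tuna $0.0033, eggs $0.0035, salmon $0.0044.
Take 2 servings of banana: +862.0 mg potassium for $0.50 (total $0.50, still need 1355.0 mg).
Take 1 serving of spinach: +432.0 mg potassium for $0.50 (total $1.00, still need 923.0 mg).
Take 3 servings of canned tuna: +858.0 mg potassium for $2.85 (total $3.85, still need 65.0 mg).
Take 0.9155 servings of eggs: +65.0 mg potassium for $0.23 (total $4.08, still need 0.0 mg).
Filling from the cheapest source first is optimal under one linear minimum: $4.08.

$4.08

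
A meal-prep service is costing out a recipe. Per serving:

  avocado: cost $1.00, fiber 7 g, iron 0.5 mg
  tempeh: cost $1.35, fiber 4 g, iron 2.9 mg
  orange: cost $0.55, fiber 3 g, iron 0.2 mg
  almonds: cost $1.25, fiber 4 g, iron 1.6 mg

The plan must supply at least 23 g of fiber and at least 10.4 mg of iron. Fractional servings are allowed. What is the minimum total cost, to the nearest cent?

The cheapest plan sits at a corner of the feasible region — with two constraints it uses at most two foods.
avocado only: max(23/7, 10.4/0.5) = 20.8 servings → $20.80.
tempeh only: max(23/4, 10.4/2.9) = 5.75 servings → $7.76.
orange only: max(23/3, 10.4/0.2) = 52 servings → $28.60.
almonds only: max(23/4, 10.4/1.6) = 6.5 servings → $8.12.
avocado + tempeh with both tight: 1.372 servings and 3.35 servings → $5.89.
avocado + orange: the both-tight solution has a negative serving — not a feasible corner.
avocado + almonds with both targets exact would need a negative amount; discard.
tempeh + orange with both tight: 3.367 servings and 3.177 servings → $6.29.
tempeh + almonds with both tight: 0.9231 servings and 4.827 servings → $7.28.
orange + almonds: intersection lies outside the first quadrant.
So the least-cost plan costs $5.89.

$5.89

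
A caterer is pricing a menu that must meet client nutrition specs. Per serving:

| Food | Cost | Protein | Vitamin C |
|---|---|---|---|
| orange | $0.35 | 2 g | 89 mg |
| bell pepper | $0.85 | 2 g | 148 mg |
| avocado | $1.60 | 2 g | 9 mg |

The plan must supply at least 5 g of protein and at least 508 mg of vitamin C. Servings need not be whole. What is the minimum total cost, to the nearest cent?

The cheapest plan sits at a corner of the feasible region — with two constraints it uses at most two foods.
orange only: max(5/2, 508/89) = 5.708 servings → $2.00.
bell pepper only: max(5/2, 508/148) = 3.432 servings → $2.92.
avocado only: max(5/2, 508/9) = 56.44 servings → $90.31.
orange + bell pepper: intersection lies outside the first quadrant.
orange + avocado: intersection lies outside the first quadrant.
bell pepper + avocado: intersection lies outside the first quadrant.
The minimum over all feasible corners is $2.00.

$2.00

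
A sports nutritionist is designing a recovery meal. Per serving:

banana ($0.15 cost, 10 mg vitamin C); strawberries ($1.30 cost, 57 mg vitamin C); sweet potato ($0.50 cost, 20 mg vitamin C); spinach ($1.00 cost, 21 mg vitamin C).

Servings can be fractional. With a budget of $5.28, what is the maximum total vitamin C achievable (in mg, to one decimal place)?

Vitamin C per dollar: banana 66.67, strawberries 43.85, sweet potato 40, spinach 21.
With no serving limits, spend the whole cost allowance on banana: $5.28 / $0.15 × 10 mg = 352.0 mg.

352.0 mg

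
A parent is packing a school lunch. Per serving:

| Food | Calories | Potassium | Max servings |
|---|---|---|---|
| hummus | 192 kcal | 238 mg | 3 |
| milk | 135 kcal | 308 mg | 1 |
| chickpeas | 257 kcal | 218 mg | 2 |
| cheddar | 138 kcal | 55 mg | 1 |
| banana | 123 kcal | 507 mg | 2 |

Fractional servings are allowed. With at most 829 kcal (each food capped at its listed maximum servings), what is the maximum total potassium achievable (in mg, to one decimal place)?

Potassium per kcal: banana 4.122, milk 2.281, hummus 1.24, chickpeas 0.8482, cheddar 0.3986.
Take 2 servings of banana: uses 246 kcal, +1014.0 mg potassium (running total 1014.0 mg).
Take 1 serving of milk: uses 135 kcal, +308.0 mg potassium (running total 1322.0 mg).
Take 2.333 servings of hummus: uses 448 kcal, +555.3 mg potassium (running total 1877.3 mg).
Greedy by best ratio exhausts the calories allowance optimally: 1877.3 mg.

1877.3 mg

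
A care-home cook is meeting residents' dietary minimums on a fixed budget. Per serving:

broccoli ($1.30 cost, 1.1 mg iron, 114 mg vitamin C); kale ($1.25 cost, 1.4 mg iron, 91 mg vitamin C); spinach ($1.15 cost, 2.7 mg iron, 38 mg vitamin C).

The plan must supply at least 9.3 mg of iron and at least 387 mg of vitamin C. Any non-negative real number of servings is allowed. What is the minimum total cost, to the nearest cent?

With two linear requirements the optimum uses one or two foods; enumerate the corners.
broccoli only: max(9.3/1.1, 387/114) = 8.455 servings → $10.99.
kale only: max(9.3/1.4, 387/91) = 6.643 servings → $8.30.
spinach only: max(9.3/2.7, 387/38) = 10.18 servings → $11.71.
broccoli + kale: intersection lies outside the first quadrant.
broccoli + spinach with both tight: 2.6 servings and 2.385 servings → $6.12.
kale + spinach with both tight: 3.592 servings and 1.582 servings → $6.31.
Cheapest feasible corner: $6.12.

$6.12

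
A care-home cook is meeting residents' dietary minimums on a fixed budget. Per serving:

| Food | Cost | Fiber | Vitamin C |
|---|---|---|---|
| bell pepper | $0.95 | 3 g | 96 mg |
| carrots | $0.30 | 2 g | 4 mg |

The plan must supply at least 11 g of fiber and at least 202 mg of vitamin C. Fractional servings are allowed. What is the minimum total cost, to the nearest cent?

Check every corner: each single food scaled to meet both minima, and each pair solved so both constraints bind.
bell pepper only: max(11/3, 202/96) = 3.667 servings → $3.48.
carrots only: max(11/2, 202/4) = 50.5 servings → $15.15.
bell pepper + carrots with both tight: 2 servings and 2.5 servings → $2.65.
So the least-cost plan costs $2.65.

$2.65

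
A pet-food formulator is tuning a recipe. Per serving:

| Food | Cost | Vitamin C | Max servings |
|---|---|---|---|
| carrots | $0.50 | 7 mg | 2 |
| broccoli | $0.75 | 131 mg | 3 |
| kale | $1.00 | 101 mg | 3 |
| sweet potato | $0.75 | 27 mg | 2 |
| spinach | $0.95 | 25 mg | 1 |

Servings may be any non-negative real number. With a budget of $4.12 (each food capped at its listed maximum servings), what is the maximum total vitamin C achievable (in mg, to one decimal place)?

581.9 mg

Vitamin C per dollar: broccoli 174.7, kale 101, sweet potato 36, spinach 26.32, carrots 14.
Take 3 servings of broccoli: spends $2.25, +393.0 mg vitamin C (running total 393.0 mg).
Take 1.87 servings of kale: spends $1.87, +188.9 mg vitamin C (running total 581.9 mg).
Greedy by best ratio exhausts the cost allowance optimally: 581.9 mg.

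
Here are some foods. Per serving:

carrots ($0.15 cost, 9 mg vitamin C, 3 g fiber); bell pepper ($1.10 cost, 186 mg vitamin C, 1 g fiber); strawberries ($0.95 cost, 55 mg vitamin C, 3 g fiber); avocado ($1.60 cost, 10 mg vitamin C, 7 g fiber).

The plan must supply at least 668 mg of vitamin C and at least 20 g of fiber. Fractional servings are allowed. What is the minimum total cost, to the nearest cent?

With two linear requirements the optimum uses one or two foods; enumerate the corners.
carrots only: max(668/9, 20/3) = 74.22 servings → $11.13.
bell pepper only: max(668/186, 20/1) = 20 servings → $22.00.
strawberries only: max(668/55, 20/3) = 12.15 servings → $11.54.
avocado only: max(668/10, 20/7) = 66.8 servings → $106.88.
carrots + bell pepper with both tight: 5.559 servings and 3.322 servings → $4.49.
carrots + strawberries: the both-tight solution has a negative serving — not a feasible corner.
carrots + avocado: the both-tight solution has a negative serving — not a feasible corner.
bell pepper + strawberries with both tight: 1.797 servings and 6.068 servings → $7.74.
bell pepper + avocado with both tight: 3.464 servings and 2.362 servings → $7.59.
strawberries + avocado with both targets exact would need a negative amount; discard.
So the least-cost plan costs $4.49.

$4.49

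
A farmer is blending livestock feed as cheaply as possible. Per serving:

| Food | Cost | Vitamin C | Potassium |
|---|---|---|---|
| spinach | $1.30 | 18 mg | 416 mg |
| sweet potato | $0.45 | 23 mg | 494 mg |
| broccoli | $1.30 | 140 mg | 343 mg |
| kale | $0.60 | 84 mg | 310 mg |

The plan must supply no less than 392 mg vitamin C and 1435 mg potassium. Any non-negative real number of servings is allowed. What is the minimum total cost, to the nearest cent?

For a min-cost LP with two ≥-constraints, a basic feasible solution has at most two positive variables.
spinach only: max(392/18, 1435/416) = 21.78 servings → $28.31.
sweet potato only: max(392/23, 1435/494) = 17.04 servings → $7.67.
broccoli only: max(392/140, 1435/343) = 4.184 servings → $5.44.
kale only: max(392/84, 1435/310) = 4.667 servings → $2.80.
spinach + sweet potato: the both-tight solution has a negative serving — not a feasible corner.
spinach + broccoli with both tight: 1.276 servings and 2.636 servings → $5.09.
spinach + kale with both targets exact would need a negative amount; discard.
sweet potato + broccoli with both tight: 1.084 servings and 2.622 servings → $3.90.
sweet potato + kale with both targets exact would need a negative amount; discard.
broccoli + kale with both tight: 0.06718 servings and 4.555 servings → $2.82.
Cheapest feasible corner: $2.80.

$2.80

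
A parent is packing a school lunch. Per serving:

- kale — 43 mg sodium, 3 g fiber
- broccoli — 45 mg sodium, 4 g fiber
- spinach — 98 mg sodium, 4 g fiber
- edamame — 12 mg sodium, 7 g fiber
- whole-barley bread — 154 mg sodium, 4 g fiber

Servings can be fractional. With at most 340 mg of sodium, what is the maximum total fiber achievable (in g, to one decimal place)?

198.3 g

Fiber per mg sodium: edamame 0.5833, broccoli 0.08889, kale 0.06977, spinach 0.04082, whole-barley bread 0.02597.
With no serving limits, spend the whole sodium allowance on edamame: 340 mg / 12 mg × 7 g = 198.3 g.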